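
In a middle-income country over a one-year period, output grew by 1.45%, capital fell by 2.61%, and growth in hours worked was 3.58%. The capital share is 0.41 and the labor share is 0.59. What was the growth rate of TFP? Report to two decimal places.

TFP grew 0.41%.

Labor's share = 1 − 0.41 = 0.59.
Capital: 0.41 × (-2.61) = -1.0701 pp.
Hours worked: 0.59 × 3.58 = 2.1122 pp.
TFP growth = 1.45 − 1.0421 = 0.4079%.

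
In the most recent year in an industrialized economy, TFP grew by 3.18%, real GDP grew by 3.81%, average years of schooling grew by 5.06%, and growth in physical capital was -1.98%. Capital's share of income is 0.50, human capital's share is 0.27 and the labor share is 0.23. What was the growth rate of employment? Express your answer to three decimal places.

Employment grew 1.103%.

Labor's share = 1 − 0.5 − 0.27 = 0.23.
gY = gA + 0.5×(-1.98) + 0.27×5.06 + 0.23×g.
0.23×g = 3.81 − 3.18 − 0.3762 = 0.2538.
g = 0.2538 / 0.23 = 1.10348%.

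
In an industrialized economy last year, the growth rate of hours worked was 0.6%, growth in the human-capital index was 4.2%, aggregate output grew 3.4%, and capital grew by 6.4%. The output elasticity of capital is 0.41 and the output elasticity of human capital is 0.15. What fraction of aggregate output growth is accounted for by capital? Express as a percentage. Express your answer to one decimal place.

Capital contributed 0.41 × 6.4 = 2.624 pp.
Share of growth = 2.624 / 3.4 × 100 = 77.176%.

Capital accounted for 77.2% of growth.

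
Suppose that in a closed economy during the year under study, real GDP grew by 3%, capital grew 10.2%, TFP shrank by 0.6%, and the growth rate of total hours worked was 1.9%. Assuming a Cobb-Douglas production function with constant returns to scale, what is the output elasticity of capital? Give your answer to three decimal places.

0.205

gY = gA + α·gK + (1−α)·gL, so gY − gA − gL = α(gK − gL).
3 + 0.6 − 1.9 = α × (10.2 − 1.9).
1.7 = 8.3 α, so α = 0.20482.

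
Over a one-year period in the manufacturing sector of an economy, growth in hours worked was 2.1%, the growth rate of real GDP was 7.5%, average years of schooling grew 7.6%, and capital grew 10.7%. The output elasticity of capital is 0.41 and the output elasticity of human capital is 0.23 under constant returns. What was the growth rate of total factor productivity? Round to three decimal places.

Total factor productivity grew 0.609%.

Labor's share = 1 − 0.41 − 0.23 = 0.36.
Capital: 0.41 × 10.7 = 4.387 pp.
Average years of schooling: 0.23 × 7.6 = 1.748 pp.
Hours worked: 0.36 × 2.1 = 0.756 pp.
TFP growth = 7.5 − 6.891 = 0.609%.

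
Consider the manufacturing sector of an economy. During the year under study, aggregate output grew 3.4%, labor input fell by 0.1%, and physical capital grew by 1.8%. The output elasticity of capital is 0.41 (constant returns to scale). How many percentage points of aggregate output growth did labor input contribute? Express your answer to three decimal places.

Labor's share = 1 − 0.41 = 0.59.
Contribution = share × growth = 0.59 × (-0.1) = -0.059 pp.

-0.059 pp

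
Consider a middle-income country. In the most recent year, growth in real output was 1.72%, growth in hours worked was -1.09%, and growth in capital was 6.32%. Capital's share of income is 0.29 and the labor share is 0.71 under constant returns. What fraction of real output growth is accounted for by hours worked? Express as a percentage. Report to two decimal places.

-44.99%

Labor's share = 1 − 0.29 = 0.71.
Hours worked contributed 0.71 × (-1.09) = -0.7739 pp.
Share of growth = -0.7739 / 1.72 × 100 = -44.9942%.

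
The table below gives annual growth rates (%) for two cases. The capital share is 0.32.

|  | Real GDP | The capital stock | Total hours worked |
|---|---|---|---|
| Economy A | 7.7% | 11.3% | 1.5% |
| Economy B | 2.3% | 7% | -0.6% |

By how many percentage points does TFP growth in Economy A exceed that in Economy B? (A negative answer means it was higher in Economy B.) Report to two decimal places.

Labor's share = 1 − 0.32 = 0.68.
Economy A: TFP = 7.7 − 3.616 − 1.02 = 3.064%.
Economy B: TFP = 2.3 − 2.24 + 0.408 = 0.468%.
Difference = 3.064 − (0.468) = 2.596 pp.

2.60 percentage points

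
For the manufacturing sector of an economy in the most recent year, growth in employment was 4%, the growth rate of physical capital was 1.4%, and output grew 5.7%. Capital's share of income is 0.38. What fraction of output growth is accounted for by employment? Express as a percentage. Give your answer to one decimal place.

Labor's share = 1 − 0.38 = 0.62.
Employment contributed 0.62 × 4 = 2.48 pp.
Share of growth = 2.48 / 5.7 × 100 = 43.509%.

Employment accounted for 43.5% of growth.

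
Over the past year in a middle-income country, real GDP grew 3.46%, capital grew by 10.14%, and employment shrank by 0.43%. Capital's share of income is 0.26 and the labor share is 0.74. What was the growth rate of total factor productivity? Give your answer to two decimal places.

1.14%

Labor's share = 1 − 0.26 = 0.74.
Capital: 0.26 × 10.14 = 2.6364 pp.
Employment: 0.74 × (-0.43) = -0.3182 pp.
TFP growth = 3.46 − 2.3182 = 1.1418%.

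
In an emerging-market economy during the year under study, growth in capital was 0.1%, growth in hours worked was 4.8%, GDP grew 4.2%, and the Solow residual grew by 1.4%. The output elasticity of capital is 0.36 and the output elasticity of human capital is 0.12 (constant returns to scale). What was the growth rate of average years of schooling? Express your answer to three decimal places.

2.233%

Labor's share = 1 − 0.36 − 0.12 = 0.52.
gY = gA + 0.36×0.1 + 0.52×4.8 + 0.12×g.
0.12×g = 4.2 − 1.4 − 2.532 = 0.268.
g = 0.268 / 0.12 = 2.23333%.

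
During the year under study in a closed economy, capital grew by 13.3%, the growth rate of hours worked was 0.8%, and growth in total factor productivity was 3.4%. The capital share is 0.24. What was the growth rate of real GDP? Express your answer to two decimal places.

Labor's share = 1 − 0.24 = 0.76.
Capital: 0.24 × 13.3 = 3.192 pp.
Hours worked: 0.76 × 0.8 = 0.608 pp.
Output growth = 3.4 + 3.8 = 7.2%.

Real GDP growth was 7.20%.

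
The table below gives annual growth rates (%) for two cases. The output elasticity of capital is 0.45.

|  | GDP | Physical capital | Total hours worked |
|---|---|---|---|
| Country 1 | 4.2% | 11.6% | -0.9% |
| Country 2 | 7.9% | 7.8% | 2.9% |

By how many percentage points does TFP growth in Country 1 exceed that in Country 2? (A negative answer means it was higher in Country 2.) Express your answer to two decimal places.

Labor's share = 1 − 0.45 = 0.55.
Country 1: TFP = 4.2 − 5.22 + 0.495 = -0.525%.
Country 2: TFP = 7.9 − 3.51 − 1.595 = 2.795%.
Difference = -0.525 − (2.795) = -3.32 pp.

-3.32 percentage points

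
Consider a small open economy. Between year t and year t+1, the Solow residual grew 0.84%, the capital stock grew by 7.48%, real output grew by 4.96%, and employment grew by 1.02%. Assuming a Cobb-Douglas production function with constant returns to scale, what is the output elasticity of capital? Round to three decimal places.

The output elasticity of capital is 0.480.

gY = gA + α·gK + (1−α)·gL, so gY − gA − gL = α(gK − gL).
4.96 − 0.84 − 1.02 = α × (7.48 − 1.02).
3.1 = 6.46 α, so α = 0.47988.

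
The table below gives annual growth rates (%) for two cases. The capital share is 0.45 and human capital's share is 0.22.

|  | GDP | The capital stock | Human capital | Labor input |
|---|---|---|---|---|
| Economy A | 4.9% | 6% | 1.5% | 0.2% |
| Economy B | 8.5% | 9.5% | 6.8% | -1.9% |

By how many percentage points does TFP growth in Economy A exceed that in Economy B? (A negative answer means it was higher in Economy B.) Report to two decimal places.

-1.55 percentage points

Labor's share = 1 − 0.45 − 0.22 = 0.33.
Economy A: TFP = 4.9 − 2.7 − 0.33 − 0.066 = 1.804%.
Economy B: TFP = 8.5 − 4.275 − 1.496 + 0.627 = 3.356%.
Difference = 1.804 − (3.356) = -1.552 pp.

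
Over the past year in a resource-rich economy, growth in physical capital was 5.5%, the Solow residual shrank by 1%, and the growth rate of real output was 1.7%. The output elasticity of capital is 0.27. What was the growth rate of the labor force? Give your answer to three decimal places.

Labor's share = 1 − 0.27 = 0.73.
gY = gA + 0.27×5.5 + 0.73×g.
0.73×g = 1.7 + 1 − 1.485 = 1.215.
g = 1.215 / 0.73 = 1.66438%.

The labor force growth was 1.664%.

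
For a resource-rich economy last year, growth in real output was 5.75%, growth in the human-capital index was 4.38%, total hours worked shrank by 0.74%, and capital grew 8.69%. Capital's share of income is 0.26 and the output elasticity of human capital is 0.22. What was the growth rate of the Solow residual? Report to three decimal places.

Labor's share = 1 − 0.26 − 0.22 = 0.52.
Capital: 0.26 × 8.69 = 2.2594 pp.
The human-capital index: 0.22 × 4.38 = 0.9636 pp.
Total hours worked: 0.52 × (-0.74) = -0.3848 pp.
TFP growth = 5.75 − 2.8382 = 2.9118%.

2.912%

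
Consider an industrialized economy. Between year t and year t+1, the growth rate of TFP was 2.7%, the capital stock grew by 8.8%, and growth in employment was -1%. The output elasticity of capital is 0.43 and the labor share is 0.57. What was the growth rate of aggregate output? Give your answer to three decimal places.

5.914%

Labor's share = 1 − 0.43 = 0.57.
The capital stock: 0.43 × 8.8 = 3.784 pp.
Employment: 0.57 × (-1) = -0.57 pp.
Output growth = 2.7 + 3.214 = 5.914%.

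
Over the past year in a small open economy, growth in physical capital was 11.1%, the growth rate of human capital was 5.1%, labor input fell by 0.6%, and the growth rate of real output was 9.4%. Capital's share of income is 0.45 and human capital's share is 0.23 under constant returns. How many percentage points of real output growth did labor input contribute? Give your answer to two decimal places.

-0.19

Labor's share = 1 − 0.45 − 0.23 = 0.32.
Contribution = share × growth = 0.32 × (-0.6) = -0.192 pp.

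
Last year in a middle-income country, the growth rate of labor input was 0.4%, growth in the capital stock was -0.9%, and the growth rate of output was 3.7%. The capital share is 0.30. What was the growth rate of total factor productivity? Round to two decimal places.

3.69%

Labor's share = 1 − 0.3 = 0.7.
The capital stock: 0.3 × (-0.9) = -0.27 pp.
Labor input: 0.7 × 0.4 = 0.28 pp.
TFP growth = 3.7 − 0.01 = 3.69%.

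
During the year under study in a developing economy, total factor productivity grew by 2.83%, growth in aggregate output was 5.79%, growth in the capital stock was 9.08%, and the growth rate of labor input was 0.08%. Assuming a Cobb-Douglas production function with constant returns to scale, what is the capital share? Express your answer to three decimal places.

The capital share is 0.320.

gY = gA + α·gK + (1−α)·gL, so gY − gA − gL = α(gK − gL).
5.79 − 2.83 − 0.08 = α × (9.08 − 0.08).
2.88 = 9 α, so α = 0.32.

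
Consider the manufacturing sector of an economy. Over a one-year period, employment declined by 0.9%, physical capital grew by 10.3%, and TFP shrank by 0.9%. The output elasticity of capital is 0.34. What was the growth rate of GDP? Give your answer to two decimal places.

Labor's share = 1 − 0.34 = 0.66.
Physical capital: 0.34 × 10.3 = 3.502 pp.
Employment: 0.66 × (-0.9) = -0.594 pp.
Output growth = -0.9 + 2.908 = 2.008%.

GDP grew 2.01%.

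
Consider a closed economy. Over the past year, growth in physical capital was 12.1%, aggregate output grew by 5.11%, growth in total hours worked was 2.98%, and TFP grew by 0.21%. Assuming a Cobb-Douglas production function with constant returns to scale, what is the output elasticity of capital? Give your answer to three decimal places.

gY = gA + α·gK + (1−α)·gL, so gY − gA − gL = α(gK − gL).
5.11 − 0.21 − 2.98 = α × (12.1 − 2.98).
1.92 = 9.12 α, so α = 0.21053.

α = 0.211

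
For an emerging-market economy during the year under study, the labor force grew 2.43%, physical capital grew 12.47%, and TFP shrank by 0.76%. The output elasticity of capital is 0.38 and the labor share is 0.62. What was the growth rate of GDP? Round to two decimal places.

5.49%

Labor's share = 1 − 0.38 = 0.62.
Physical capital: 0.38 × 12.47 = 4.7386 pp.
The labor force: 0.62 × 2.43 = 1.5066 pp.
Output growth = -0.76 + 6.2452 = 5.4852%.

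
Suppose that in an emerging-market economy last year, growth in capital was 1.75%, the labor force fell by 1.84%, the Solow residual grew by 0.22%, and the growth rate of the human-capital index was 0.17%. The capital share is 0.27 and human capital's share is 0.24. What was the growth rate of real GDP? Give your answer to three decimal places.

Labor's share = 1 − 0.27 − 0.24 = 0.49.
Capital: 0.27 × 1.75 = 0.4725 pp.
The human-capital index: 0.24 × 0.17 = 0.0408 pp.
The labor force: 0.49 × (-1.84) = -0.9016 pp.
Output growth = 0.22 + (-0.3883) = -0.1683%.

-0.168%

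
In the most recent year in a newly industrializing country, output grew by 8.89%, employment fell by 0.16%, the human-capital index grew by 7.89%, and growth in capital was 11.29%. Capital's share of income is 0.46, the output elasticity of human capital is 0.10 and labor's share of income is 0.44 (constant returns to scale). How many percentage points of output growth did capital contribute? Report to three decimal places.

Contribution = share × growth = 0.46 × 11.29 = 5.1934 pp.

5.193 percentage points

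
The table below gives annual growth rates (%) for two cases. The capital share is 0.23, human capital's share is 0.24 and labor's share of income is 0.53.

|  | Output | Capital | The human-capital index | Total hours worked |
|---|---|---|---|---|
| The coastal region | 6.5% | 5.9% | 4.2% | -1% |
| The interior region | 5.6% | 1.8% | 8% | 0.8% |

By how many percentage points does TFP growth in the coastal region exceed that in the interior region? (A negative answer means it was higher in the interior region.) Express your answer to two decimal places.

Labor's share = 1 − 0.23 − 0.24 = 0.53.
The coastal region: TFP = 6.5 − 1.357 − 1.008 + 0.53 = 4.665%.
The interior region: TFP = 5.6 − 0.414 − 1.92 − 0.424 = 2.842%.
Difference = 4.665 − (2.842) = 1.823 pp.

1.82 percentage points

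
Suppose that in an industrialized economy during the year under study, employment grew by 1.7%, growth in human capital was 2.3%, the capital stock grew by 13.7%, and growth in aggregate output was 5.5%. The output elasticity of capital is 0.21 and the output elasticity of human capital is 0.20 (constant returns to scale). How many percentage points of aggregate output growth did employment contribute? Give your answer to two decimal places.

1.00

Labor's share = 1 − 0.21 − 0.2 = 0.59.
Contribution = share × growth = 0.59 × 1.7 = 1.003 pp.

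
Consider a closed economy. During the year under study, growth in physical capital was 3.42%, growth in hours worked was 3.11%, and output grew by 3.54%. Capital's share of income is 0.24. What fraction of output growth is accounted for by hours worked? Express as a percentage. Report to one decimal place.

Hours worked accounted for 66.8% of growth.

Labor's share = 1 − 0.24 = 0.76.
Hours worked contributed 0.76 × 3.11 = 2.3636 pp.
Share of growth = 2.3636 / 3.54 × 100 = 66.768%.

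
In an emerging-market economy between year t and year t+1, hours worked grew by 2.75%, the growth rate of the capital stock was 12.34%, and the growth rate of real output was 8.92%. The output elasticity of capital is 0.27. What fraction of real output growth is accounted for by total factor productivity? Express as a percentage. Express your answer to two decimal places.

Total factor productivity accounted for 40.14% of growth.

Labor's share = 1 − 0.27 = 0.73.
The capital stock: 0.27 × 12.34 = 3.3318 pp.
Hours worked: 0.73 × 2.75 = 2.0075 pp.
TFP growth = 8.92 − 5.3393 = 3.5807%.
TFP share of growth = 3.5807 / 8.92 × 100 = 40.1424%.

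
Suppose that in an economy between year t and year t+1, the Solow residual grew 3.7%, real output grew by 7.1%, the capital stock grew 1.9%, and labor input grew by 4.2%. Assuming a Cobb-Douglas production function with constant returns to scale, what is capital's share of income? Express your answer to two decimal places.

gY = gA + α·gK + (1−α)·gL, so gY − gA − gL = α(gK − gL).
7.1 − 3.7 − 4.2 = α × (1.9 − 4.2).
-0.8 = -2.3 α, so α = 0.3478.

Capital's share of income is 0.35.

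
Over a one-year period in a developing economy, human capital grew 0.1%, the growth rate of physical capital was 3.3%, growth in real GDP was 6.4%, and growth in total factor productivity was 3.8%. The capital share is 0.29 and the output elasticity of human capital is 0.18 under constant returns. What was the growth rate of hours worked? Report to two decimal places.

3.07%

Labor's share = 1 − 0.29 − 0.18 = 0.53.
gY = gA + 0.29×3.3 + 0.18×0.1 + 0.53×g.
0.53×g = 6.4 − 3.8 − 0.975 = 1.625.
g = 1.625 / 0.53 = 3.066%.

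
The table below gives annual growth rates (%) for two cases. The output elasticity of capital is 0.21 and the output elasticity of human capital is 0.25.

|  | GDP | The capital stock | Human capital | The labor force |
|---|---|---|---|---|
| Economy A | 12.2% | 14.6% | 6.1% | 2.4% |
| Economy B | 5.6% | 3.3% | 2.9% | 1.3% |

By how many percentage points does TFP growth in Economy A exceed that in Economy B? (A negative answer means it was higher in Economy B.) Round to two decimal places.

Labor's share = 1 − 0.21 − 0.25 = 0.54.
Economy A: TFP = 12.2 − 3.066 − 1.525 − 1.296 = 6.313%.
Economy B: TFP = 5.6 − 0.693 − 0.725 − 0.702 = 3.48%.
Difference = 6.313 − (3.48) = 2.833 pp.

2.83 percentage points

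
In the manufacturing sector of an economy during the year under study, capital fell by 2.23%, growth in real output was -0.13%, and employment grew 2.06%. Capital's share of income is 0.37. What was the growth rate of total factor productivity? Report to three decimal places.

Labor's share = 1 − 0.37 = 0.63.
Capital: 0.37 × (-2.23) = -0.8251 pp.
Employment: 0.63 × 2.06 = 1.2978 pp.
TFP growth = -0.13 − 0.4727 = -0.6027%.

-0.603%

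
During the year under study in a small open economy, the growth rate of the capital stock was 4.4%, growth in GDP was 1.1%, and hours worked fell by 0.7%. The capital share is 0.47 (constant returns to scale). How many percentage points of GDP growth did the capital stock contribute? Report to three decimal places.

Contribution = share × growth = 0.47 × 4.4 = 2.068 pp.

2.068 percentage points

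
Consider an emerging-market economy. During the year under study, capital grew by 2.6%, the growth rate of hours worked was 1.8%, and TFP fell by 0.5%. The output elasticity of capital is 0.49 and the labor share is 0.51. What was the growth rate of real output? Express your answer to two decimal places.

Labor's share = 1 − 0.49 = 0.51.
Capital: 0.49 × 2.6 = 1.274 pp.
Hours worked: 0.51 × 1.8 = 0.918 pp.
Output growth = -0.5 + 2.192 = 1.692%.

1.69%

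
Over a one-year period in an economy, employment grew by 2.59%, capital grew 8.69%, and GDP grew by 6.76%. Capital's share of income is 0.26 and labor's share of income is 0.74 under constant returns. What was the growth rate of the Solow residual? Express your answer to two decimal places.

Labor's share = 1 − 0.26 = 0.74.
Capital: 0.26 × 8.69 = 2.2594 pp.
Employment: 0.74 × 2.59 = 1.9166 pp.
TFP growth = 6.76 − 4.176 = 2.584%.

The Solow residual growth was 2.58%.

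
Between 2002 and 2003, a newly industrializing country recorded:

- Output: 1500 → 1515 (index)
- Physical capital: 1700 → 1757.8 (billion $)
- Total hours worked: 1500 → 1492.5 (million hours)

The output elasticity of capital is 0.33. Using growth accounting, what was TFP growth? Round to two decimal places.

Output growth = (1515 − 1500) / 1500 = 1%.
Physical capital growth = (1757.8 − 1700) / 1700 = 3.4%.
Total hours worked growth = (1492.5 − 1500) / 1500 = -0.5%.
Labor's share = 1 − 0.33 = 0.67.
Physical capital: 0.33 × 3.4 = 1.122 pp.
Total hours worked: 0.67 × (-0.5) = -0.335 pp.
TFP growth = 1 − 0.787 = 0.213%.

TFP growth was 0.21%.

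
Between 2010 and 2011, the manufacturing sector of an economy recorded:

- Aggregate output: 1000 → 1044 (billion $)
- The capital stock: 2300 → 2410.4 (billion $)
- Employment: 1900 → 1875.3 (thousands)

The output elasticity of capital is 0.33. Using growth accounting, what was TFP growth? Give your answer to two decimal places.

TFP growth was 3.69%.

Aggregate output growth = (1044 − 1000) / 1000 = 4.4%.
The capital stock growth = (2410.4 − 2300) / 2300 = 4.8%.
Employment growth = (1875.3 − 1900) / 1900 = -1.3%.
Labor's share = 1 − 0.33 = 0.67.
The capital stock: 0.33 × 4.8 = 1.584 pp.
Employment: 0.67 × (-1.3) = -0.871 pp.
TFP growth = 4.4 − 0.713 = 3.687%.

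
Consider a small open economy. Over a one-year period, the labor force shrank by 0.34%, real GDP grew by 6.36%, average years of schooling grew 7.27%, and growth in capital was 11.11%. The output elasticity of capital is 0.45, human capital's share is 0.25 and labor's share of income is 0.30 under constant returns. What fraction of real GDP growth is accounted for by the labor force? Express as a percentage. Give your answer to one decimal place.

Labor's share = 1 − 0.45 − 0.25 = 0.3.
The labor force contributed 0.3 × (-0.34) = -0.102 pp.
Share of growth = -0.102 / 6.36 × 100 = -1.604%.

-1.6%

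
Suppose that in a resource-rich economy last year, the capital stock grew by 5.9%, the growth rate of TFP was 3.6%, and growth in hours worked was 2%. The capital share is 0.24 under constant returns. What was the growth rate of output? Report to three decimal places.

6.536%

Labor's share = 1 − 0.24 = 0.76.
The capital stock: 0.24 × 5.9 = 1.416 pp.
Hours worked: 0.76 × 2 = 1.52 pp.
Output growth = 3.6 + 2.936 = 6.536%.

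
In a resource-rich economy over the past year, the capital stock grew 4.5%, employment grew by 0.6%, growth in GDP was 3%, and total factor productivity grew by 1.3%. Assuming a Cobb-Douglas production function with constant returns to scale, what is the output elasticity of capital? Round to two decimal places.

gY = gA + α·gK + (1−α)·gL, so gY − gA − gL = α(gK − gL).
3 − 1.3 − 0.6 = α × (4.5 − 0.6).
1.1 = 3.9 α, so α = 0.2821.

The output elasticity of capital is 0.28.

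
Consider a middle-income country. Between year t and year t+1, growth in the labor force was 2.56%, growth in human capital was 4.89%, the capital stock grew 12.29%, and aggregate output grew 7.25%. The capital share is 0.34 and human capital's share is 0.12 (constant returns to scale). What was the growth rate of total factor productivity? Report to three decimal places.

Total factor productivity grew 1.102%.

Labor's share = 1 − 0.34 − 0.12 = 0.54.
The capital stock: 0.34 × 12.29 = 4.1786 pp.
Human capital: 0.12 × 4.89 = 0.5868 pp.
The labor force: 0.54 × 2.56 = 1.3824 pp.
TFP growth = 7.25 − 6.1478 = 1.1022%.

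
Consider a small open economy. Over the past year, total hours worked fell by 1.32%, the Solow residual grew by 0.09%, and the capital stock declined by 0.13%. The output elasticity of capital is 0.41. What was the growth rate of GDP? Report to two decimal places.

Labor's share = 1 − 0.41 = 0.59.
The capital stock: 0.41 × (-0.13) = -0.0533 pp.
Total hours worked: 0.59 × (-1.32) = -0.7788 pp.
Output growth = 0.09 + (-0.8321) = -0.7421%.

-0.74%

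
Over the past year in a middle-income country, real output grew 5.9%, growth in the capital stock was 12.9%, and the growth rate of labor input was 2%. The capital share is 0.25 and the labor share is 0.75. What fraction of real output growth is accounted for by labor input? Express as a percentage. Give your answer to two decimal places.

Labor input accounted for 25.42% of growth.

Labor's share = 1 − 0.25 = 0.75.
Labor input contributed 0.75 × 2 = 1.5 pp.
Share of growth = 1.5 / 5.9 × 100 = 25.4237%.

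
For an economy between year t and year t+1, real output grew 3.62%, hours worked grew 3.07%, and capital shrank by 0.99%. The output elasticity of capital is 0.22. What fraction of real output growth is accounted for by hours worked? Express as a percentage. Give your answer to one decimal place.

Hours worked accounted for 66.1% of growth.

Labor's share = 1 − 0.22 = 0.78.
Hours worked contributed 0.78 × 3.07 = 2.3946 pp.
Share of growth = 2.3946 / 3.62 × 100 = 66.149%.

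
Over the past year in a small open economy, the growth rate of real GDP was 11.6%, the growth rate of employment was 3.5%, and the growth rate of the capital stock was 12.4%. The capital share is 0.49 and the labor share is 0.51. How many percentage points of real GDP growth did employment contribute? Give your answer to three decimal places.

1.785

Labor's share = 1 − 0.49 = 0.51.
Contribution = share × growth = 0.51 × 3.5 = 1.785 pp.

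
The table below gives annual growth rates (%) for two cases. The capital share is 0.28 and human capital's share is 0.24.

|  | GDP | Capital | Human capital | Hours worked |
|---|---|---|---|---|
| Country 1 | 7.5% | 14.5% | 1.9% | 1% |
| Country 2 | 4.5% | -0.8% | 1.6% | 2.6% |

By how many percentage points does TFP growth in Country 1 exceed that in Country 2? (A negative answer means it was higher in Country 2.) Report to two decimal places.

-0.59 percentage points

Labor's share = 1 − 0.28 − 0.24 = 0.48.
Country 1: TFP = 7.5 − 4.06 − 0.456 − 0.48 = 2.504%.
Country 2: TFP = 4.5 + 0.224 − 0.384 − 1.248 = 3.092%.
Difference = 2.504 − (3.092) = -0.588 pp.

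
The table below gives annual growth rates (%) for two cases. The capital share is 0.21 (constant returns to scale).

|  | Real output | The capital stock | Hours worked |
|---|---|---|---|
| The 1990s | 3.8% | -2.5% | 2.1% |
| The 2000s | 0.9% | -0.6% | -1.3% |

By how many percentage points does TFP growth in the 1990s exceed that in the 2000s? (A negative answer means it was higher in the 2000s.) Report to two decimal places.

Labor's share = 1 − 0.21 = 0.79.
The 1990s: TFP = 3.8 + 0.525 − 1.659 = 2.666%.
The 2000s: TFP = 0.9 + 0.126 + 1.027 = 2.053%.
Difference = 2.666 − (2.053) = 0.613 pp.

0.61 percentage points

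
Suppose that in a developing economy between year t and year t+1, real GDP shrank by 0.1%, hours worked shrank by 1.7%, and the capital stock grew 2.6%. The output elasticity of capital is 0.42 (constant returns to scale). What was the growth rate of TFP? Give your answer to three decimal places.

-0.206%

Labor's share = 1 − 0.42 = 0.58.
The capital stock: 0.42 × 2.6 = 1.092 pp.
Hours worked: 0.58 × (-1.7) = -0.986 pp.
TFP growth = -0.1 − 0.106 = -0.206%.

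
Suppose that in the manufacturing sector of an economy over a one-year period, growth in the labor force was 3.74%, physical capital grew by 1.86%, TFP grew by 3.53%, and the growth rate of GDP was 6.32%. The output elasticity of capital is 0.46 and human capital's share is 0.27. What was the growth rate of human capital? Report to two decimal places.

Labor's share = 1 − 0.46 − 0.27 = 0.27.
gY = gA + 0.46×1.86 + 0.27×3.74 + 0.27×g.
0.27×g = 6.32 − 3.53 − 1.8654 = 0.9246.
g = 0.9246 / 0.27 = 3.4244%.

Human capital growth was 3.42%.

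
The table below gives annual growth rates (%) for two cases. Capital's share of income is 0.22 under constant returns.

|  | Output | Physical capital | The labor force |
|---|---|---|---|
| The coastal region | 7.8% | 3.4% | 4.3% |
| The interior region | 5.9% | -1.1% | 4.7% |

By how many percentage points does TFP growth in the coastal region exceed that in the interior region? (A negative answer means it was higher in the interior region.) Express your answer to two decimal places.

Labor's share = 1 − 0.22 = 0.78.
The coastal region: TFP = 7.8 − 0.748 − 3.354 = 3.698%.
The interior region: TFP = 5.9 + 0.242 − 3.666 = 2.476%.
Difference = 3.698 − (2.476) = 1.222 pp.

1.22 percentage points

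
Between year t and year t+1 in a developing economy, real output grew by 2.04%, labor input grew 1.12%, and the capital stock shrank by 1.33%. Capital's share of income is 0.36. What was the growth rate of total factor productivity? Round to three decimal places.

Total factor productivity growth was 1.802%.

Labor's share = 1 − 0.36 = 0.64.
The capital stock: 0.36 × (-1.33) = -0.4788 pp.
Labor input: 0.64 × 1.12 = 0.7168 pp.
TFP growth = 2.04 − 0.238 = 1.802%.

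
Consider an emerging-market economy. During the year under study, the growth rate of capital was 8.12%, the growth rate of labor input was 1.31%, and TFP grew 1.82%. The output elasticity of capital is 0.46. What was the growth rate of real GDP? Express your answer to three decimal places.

6.263%

Labor's share = 1 − 0.46 = 0.54.
Capital: 0.46 × 8.12 = 3.7352 pp.
Labor input: 0.54 × 1.31 = 0.7074 pp.
Output growth = 1.82 + 4.4426 = 6.2626%.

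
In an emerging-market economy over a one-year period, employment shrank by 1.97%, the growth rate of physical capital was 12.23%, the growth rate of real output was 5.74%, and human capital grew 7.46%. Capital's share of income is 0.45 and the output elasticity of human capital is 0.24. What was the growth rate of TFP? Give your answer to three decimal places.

Labor's share = 1 − 0.45 − 0.24 = 0.31.
Physical capital: 0.45 × 12.23 = 5.5035 pp.
Human capital: 0.24 × 7.46 = 1.7904 pp.
Employment: 0.31 × (-1.97) = -0.6107 pp.
TFP growth = 5.74 − 6.6832 = -0.9432%.

-0.943%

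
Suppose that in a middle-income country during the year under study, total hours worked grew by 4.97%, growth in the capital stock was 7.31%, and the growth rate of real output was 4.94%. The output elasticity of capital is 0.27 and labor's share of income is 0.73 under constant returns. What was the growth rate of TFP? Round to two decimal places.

-0.66%

Labor's share = 1 − 0.27 = 0.73.
The capital stock: 0.27 × 7.31 = 1.9737 pp.
Total hours worked: 0.73 × 4.97 = 3.6281 pp.
TFP growth = 4.94 − 5.6018 = -0.6618%.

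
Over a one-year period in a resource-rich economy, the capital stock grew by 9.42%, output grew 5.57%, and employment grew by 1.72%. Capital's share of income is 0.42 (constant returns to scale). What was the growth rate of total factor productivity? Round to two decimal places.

Labor's share = 1 − 0.42 = 0.58.
The capital stock: 0.42 × 9.42 = 3.9564 pp.
Employment: 0.58 × 1.72 = 0.9976 pp.
TFP growth = 5.57 − 4.954 = 0.616%.

0.62%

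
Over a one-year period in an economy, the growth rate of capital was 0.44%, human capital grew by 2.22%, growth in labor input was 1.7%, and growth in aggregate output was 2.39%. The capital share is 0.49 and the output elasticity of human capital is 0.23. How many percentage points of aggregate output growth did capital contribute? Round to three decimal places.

Contribution = share × growth = 0.49 × 0.44 = 0.2156 pp.

0.216 percentage points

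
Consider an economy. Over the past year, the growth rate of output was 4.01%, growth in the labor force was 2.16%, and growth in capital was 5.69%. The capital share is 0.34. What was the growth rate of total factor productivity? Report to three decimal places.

Labor's share = 1 − 0.34 = 0.66.
Capital: 0.34 × 5.69 = 1.9346 pp.
The labor force: 0.66 × 2.16 = 1.4256 pp.
TFP growth = 4.01 − 3.3602 = 0.6498%.

0.650%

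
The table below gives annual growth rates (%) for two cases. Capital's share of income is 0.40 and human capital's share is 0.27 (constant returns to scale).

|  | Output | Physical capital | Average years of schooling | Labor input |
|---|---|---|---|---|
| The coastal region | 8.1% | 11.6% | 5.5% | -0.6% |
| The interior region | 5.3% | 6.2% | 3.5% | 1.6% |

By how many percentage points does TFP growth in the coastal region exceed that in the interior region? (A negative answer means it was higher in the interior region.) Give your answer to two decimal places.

0.83 percentage points

Labor's share = 1 − 0.4 − 0.27 = 0.33.
The coastal region: TFP = 8.1 − 4.64 − 1.485 + 0.198 = 2.173%.
The interior region: TFP = 5.3 − 2.48 − 0.945 − 0.528 = 1.347%.
Difference = 2.173 − (1.347) = 0.826 pp.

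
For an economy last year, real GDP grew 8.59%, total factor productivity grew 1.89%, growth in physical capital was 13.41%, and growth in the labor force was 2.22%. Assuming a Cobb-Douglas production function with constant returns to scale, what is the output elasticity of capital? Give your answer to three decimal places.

0.400

gY = gA + α·gK + (1−α)·gL, so gY − gA − gL = α(gK − gL).
8.59 − 1.89 − 2.22 = α × (13.41 − 2.22).
4.48 = 11.19 α, so α = 0.40036.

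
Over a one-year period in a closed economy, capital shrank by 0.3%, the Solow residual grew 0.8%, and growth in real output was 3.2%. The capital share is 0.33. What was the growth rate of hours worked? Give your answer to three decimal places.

Labor's share = 1 − 0.33 = 0.67.
gY = gA + 0.33×(-0.3) + 0.67×g.
0.67×g = 3.2 − 0.8 + 0.099 = 2.499.
g = 2.499 / 0.67 = 3.72985%.

3.730%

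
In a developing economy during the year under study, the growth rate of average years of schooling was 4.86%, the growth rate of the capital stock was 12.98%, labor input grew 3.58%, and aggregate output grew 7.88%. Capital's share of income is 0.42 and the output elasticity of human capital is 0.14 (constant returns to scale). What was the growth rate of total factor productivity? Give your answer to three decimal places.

0.173%

Labor's share = 1 − 0.42 − 0.14 = 0.44.
The capital stock: 0.42 × 12.98 = 5.4516 pp.
Average years of schooling: 0.14 × 4.86 = 0.6804 pp.
Labor input: 0.44 × 3.58 = 1.5752 pp.
TFP growth = 7.88 − 7.7072 = 0.1728%.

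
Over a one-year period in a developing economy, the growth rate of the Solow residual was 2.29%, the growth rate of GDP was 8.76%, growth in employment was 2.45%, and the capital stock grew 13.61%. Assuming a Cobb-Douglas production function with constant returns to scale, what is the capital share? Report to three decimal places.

α = 0.360

gY = gA + α·gK + (1−α)·gL, so gY − gA − gL = α(gK − gL).
8.76 − 2.29 − 2.45 = α × (13.61 − 2.45).
4.02 = 11.16 α, so α = 0.36022.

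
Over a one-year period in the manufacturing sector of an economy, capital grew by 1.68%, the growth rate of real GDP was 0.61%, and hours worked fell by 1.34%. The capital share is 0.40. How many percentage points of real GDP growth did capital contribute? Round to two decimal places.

0.67 percentage points

Contribution = share × growth = 0.4 × 1.68 = 0.672 pp.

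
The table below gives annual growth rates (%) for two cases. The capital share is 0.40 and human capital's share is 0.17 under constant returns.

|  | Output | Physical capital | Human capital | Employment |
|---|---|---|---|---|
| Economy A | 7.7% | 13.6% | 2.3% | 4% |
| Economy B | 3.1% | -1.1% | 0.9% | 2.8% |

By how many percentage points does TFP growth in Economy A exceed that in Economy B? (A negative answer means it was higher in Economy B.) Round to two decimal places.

-2.03 percentage points

Labor's share = 1 − 0.4 − 0.17 = 0.43.
Economy A: TFP = 7.7 − 5.44 − 0.391 − 1.72 = 0.149%.
Economy B: TFP = 3.1 + 0.44 − 0.153 − 1.204 = 2.183%.
Difference = 0.149 − (2.183) = -2.034 pp.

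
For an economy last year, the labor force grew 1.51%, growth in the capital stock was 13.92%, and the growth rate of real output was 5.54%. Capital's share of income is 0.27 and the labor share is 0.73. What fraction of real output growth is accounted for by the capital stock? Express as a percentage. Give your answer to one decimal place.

67.8%

The capital stock contributed 0.27 × 13.92 = 3.7584 pp.
Share of growth = 3.7584 / 5.54 × 100 = 67.841%.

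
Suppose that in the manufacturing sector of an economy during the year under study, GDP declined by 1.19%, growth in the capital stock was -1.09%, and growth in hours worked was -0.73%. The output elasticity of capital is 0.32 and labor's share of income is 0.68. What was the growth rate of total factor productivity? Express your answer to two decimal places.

Labor's share = 1 − 0.32 = 0.68.
The capital stock: 0.32 × (-1.09) = -0.3488 pp.
Hours worked: 0.68 × (-0.73) = -0.4964 pp.
TFP growth = -1.19 + 0.8452 = -0.3448%.

-0.34%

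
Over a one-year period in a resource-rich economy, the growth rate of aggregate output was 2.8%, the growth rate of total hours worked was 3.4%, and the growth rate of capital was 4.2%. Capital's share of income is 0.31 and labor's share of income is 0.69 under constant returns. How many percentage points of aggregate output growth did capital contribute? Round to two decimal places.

Contribution = share × growth = 0.31 × 4.2 = 1.302 pp.

1.30 pp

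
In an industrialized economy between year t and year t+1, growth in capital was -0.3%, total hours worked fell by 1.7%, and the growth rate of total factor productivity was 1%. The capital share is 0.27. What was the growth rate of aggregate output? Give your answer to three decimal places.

Labor's share = 1 − 0.27 = 0.73.
Capital: 0.27 × (-0.3) = -0.081 pp.
Total hours worked: 0.73 × (-1.7) = -1.241 pp.
Output growth = 1 + (-1.322) = -0.322%.

-0.322%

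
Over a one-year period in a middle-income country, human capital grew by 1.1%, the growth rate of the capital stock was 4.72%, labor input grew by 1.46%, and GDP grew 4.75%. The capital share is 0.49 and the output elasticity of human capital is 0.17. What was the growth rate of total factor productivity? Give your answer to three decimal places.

Labor's share = 1 − 0.49 − 0.17 = 0.34.
The capital stock: 0.49 × 4.72 = 2.3128 pp.
Human capital: 0.17 × 1.1 = 0.187 pp.
Labor input: 0.34 × 1.46 = 0.4964 pp.
TFP growth = 4.75 − 2.9962 = 1.7538%.

1.754%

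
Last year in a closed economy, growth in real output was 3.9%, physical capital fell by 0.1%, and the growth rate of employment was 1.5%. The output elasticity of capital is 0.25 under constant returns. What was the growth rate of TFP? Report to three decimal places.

2.800%

Labor's share = 1 − 0.25 = 0.75.
Physical capital: 0.25 × (-0.1) = -0.025 pp.
Employment: 0.75 × 1.5 = 1.125 pp.
TFP growth = 3.9 − 1.1 = 2.8%.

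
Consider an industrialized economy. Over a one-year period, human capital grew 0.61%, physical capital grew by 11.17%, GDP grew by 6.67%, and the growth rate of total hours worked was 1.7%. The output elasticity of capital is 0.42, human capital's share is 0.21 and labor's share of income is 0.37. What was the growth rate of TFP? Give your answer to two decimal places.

Labor's share = 1 − 0.42 − 0.21 = 0.37.
Physical capital: 0.42 × 11.17 = 4.6914 pp.
Human capital: 0.21 × 0.61 = 0.1281 pp.
Total hours worked: 0.37 × 1.7 = 0.629 pp.
TFP growth = 6.67 − 5.4485 = 1.2215%.

1.22%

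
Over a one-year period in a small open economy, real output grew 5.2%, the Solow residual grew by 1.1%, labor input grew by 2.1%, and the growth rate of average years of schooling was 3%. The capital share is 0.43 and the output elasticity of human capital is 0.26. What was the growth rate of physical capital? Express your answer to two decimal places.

Labor's share = 1 − 0.43 − 0.26 = 0.31.
gY = gA + 0.26×3 + 0.31×2.1 + 0.43×g.
0.43×g = 5.2 − 1.1 − 1.431 = 2.669.
g = 2.669 / 0.43 = 6.207%.

6.21%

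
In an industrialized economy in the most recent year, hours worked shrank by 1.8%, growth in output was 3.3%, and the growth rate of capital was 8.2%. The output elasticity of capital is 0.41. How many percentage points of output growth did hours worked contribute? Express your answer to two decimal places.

-1.06

Labor's share = 1 − 0.41 = 0.59.
Contribution = share × growth = 0.59 × (-1.8) = -1.062 pp.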